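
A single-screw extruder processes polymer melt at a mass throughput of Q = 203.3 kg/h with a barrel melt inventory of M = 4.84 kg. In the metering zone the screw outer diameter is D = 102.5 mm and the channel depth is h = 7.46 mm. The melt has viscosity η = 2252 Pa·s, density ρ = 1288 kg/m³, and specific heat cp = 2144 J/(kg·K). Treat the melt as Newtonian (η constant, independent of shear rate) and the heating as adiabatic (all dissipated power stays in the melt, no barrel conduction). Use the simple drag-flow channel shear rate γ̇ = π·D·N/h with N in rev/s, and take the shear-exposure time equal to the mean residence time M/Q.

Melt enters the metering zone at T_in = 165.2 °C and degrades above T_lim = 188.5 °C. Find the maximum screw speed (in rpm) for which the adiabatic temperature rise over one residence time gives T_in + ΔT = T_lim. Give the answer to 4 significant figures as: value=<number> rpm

Q_s = Q / 3600 = 203.3 / 3600 = 0.0564722 kg/s
Mean residence time: t_res = M/Q_s = 4.84 kg / 0.0564722 kg/s = 85.7059 s
Convert to metres: D = 0.1025 m, h = 0.00746 m
ΔT_a = T_lim − T_in = 188.5 − 165.2 = 23.3 K
γ̇_max² = ΔT_a·ρ·cp / (η·t_res) = [23.3 × 1288 × 2144] / [2252 × 85.7059] = 333.363 s⁻²
γ̇_max = √333.363 = 18.2582 s⁻¹
Solve γ̇ = πDN/h for N: N_max = γ̇_max·h/(π·D) = 18.2582 × 0.00746 / (π × 0.1025) = 0.422984 rev/s = 25.379 rpm

value=25.38 rpm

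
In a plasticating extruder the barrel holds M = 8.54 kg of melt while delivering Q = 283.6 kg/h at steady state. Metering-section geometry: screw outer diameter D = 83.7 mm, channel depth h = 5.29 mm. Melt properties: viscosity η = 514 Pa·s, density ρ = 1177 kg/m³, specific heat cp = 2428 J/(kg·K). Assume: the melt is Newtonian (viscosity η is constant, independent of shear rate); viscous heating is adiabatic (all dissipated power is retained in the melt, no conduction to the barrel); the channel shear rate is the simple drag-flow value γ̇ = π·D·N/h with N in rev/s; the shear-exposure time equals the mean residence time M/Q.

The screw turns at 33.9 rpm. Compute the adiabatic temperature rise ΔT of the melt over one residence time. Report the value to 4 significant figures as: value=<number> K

value=15.38 K

Throughput in SI: Q_s = 283.6 kg/h ÷ 3600 s/h = 0.0787778 kg/s
t_res = M / Q_s = 8.54 ÷ 0.0787778 = 108.406 s
Geometry in metres: D = 83.7 mm → 0.0837 m, h = 5.29 mm → 0.00529 m; screw speed N = 33.9 rpm = 0.565 rev/s
Shear rate: γ̇ = πDN/h = π·0.0837·0.565/0.00529 = 28.0846 s⁻¹
ΔT = η·γ̇²·t_res / (ρ·cp) = 514 · (28.0846)² · 108.406 / (1177 · 2428) = 15.379 K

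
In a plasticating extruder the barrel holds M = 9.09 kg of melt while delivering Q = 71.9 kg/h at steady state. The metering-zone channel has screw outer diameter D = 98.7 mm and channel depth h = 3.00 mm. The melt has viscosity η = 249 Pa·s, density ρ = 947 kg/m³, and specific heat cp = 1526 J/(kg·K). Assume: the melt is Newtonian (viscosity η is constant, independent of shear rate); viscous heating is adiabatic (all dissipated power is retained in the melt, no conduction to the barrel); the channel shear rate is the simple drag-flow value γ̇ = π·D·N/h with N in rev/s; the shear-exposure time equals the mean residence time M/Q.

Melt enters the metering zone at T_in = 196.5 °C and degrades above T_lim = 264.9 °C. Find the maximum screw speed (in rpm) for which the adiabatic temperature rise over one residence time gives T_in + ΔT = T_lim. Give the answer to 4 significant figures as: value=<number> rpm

Q_s = Q / 3600 = 71.9 / 3600 = 0.0199722 kg/s
t_res = M / Q_s = 9.09 ÷ 0.0199722 = 455.132 s
D = 98.7 mm = 0.0987 m;  h = 3.00 mm = 0.003 m
Allowable rise: ΔT_a = T_lim − T_in = 264.9 − 196.5 = 68.4 K
γ̇_max² = ΔT_a·ρ·cp / (η·t_res) = [68.4 × 947 × 1526] / [249 × 455.132] = 872.215 s⁻²
γ̇_max = sqrt(872.215) = 29.5333 s⁻¹
Solve γ̇ = πDN/h for N: N_max = γ̇_max·h/(π·D) = 29.5333 × 0.003 / (π × 0.0987) = 0.285737 rev/s = 17.1442 rpm

value=17.14 rpm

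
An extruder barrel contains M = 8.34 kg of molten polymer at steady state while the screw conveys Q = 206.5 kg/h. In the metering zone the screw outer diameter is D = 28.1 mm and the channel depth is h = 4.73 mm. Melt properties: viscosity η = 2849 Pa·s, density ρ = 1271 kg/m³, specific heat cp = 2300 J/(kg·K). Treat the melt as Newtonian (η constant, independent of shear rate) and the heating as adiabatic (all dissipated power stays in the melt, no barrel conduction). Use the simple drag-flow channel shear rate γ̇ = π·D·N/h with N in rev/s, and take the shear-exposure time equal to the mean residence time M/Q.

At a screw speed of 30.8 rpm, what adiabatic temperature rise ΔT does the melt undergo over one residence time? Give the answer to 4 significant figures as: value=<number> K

Throughput in SI: Q_s = 206.5 kg/h ÷ 3600 s/h = 0.0573611 kg/s
t_res = M / Q_s = 8.34 ÷ 0.0573611 = 145.395 s
Geometry in metres: D = 28.1 mm → 0.0281 m, h = 4.73 mm → 0.00473 m; screw speed N = 30.8 rpm = 0.513333 rev/s
γ̇ = π D N / h = (π)(0.0281)(0.513333) / 0.00473 = 9.58064 s⁻¹
ΔT = η·γ̇²·t_res/(ρ·cp) = [2849 × 9.58064² × 145.395] / [1271 × 2300] = 13.0064 K

value=13.01 K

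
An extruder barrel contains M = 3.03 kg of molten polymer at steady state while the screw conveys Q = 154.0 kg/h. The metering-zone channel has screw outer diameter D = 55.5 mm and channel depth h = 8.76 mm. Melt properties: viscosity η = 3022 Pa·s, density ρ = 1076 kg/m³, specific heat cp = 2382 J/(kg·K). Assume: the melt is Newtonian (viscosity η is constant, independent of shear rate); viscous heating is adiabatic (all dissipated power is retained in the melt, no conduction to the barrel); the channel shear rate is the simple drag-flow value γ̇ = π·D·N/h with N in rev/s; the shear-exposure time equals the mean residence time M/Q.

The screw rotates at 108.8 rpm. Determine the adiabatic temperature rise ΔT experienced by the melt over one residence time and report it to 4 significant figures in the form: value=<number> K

value=108.8 K

Q_s = Q / 3600 = 154.0 / 3600 = 0.0427778 kg/s
t_res = M / Q_s = 3.03 / 0.0427778 = 70.8312 s
Geometry in metres: D = 55.5 mm → 0.0555 m, h = 8.76 mm → 0.00876 m; screw speed N = 108.8 rpm = 1.81333 rev/s
Shear rate: γ̇ = πDN/h = π·0.0555·1.81333/0.00876 = 36.0925 s⁻¹
ΔT = η·γ̇²·t_res/(ρ·cp) = [3022 × 36.0925² × 70.8312] / [1076 × 2382] = 108.792 K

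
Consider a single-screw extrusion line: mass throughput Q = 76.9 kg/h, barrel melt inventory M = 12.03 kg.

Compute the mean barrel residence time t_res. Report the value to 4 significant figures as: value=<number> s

value=563.2 s

Throughput in SI: Q_s = 76.9 kg/h ÷ 3600 s/h = 0.0213611 kg/s
Mean residence time: t_res = M/Q_s = 12.03 kg / 0.0213611 kg/s = 563.173 s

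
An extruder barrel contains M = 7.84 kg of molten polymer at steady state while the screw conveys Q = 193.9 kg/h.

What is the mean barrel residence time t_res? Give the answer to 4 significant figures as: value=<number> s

value=145.6 s

Convert throughput: Q = 193.9 kg/h = 193.9/3600 = 0.0538611 kg/s
t_res = M / Q_s = 7.84 ÷ 0.0538611 = 145.56 s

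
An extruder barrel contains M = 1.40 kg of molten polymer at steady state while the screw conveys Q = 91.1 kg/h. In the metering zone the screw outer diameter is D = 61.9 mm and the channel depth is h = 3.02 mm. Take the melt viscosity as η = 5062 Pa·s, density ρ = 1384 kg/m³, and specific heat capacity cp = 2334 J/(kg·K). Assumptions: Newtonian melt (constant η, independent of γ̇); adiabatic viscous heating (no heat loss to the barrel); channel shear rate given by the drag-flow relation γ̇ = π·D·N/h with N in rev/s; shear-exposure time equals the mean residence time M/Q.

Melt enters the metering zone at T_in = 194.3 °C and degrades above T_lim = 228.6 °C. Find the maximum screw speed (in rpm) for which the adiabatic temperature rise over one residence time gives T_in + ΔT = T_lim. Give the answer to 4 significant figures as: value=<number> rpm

value=18.53 rpm

Throughput in SI: Q_s = 91.1 kg/h ÷ 3600 s/h = 0.0253056 kg/s
t_res = M / Q_s = 1.40 ÷ 0.0253056 = 55.3238 s
D = 61.9 mm = 0.0619 m;  h = 3.02 mm = 0.00302 m
ΔT_a = T_lim − T_in = 228.6 °C − 194.3 °C = 34.3 K
γ̇_max² = ΔT_a·ρ·cp / (η·t_res) = [34.3 × 1384 × 2334] / [5062 × 55.3238] = 395.637 s⁻²
Take the square root: γ̇_max = √(395.637) = 19.8906 s⁻¹
N_max = γ̇_max h / (πD) = 19.8906·0.00302/(π·0.0619) = 0.308898 rev/s → ×60 = 18.5339 rpm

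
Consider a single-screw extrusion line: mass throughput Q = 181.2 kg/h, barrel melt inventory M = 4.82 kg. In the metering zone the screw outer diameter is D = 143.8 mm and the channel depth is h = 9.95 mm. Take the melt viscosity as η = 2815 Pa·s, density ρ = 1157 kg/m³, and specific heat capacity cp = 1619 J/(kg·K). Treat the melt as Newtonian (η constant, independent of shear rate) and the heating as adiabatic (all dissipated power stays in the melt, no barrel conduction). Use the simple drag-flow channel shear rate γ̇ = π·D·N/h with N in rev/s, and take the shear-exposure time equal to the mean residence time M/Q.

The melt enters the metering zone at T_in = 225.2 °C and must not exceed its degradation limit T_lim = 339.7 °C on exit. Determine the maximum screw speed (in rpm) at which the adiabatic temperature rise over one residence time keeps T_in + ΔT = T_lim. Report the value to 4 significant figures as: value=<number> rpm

value=37.28 rpm

Q_s = Q / 3600 = 181.2 / 3600 = 0.0503333 kg/s
Mean residence time: t_res = M/Q_s = 4.82 kg / 0.0503333 kg/s = 95.7616 s
Geometry in SI: D = 143.8 mm → 0.1438 m, h = 9.95 mm → 0.00995 m
ΔT_a = T_lim − T_in = 339.7 °C − 225.2 °C = 114.5 K
Invert ΔT = ηγ̇²t_res/(ρcp) for γ̇: γ̇_max² = ΔT_a ρ cp / (η t_res) = 114.5·1157·1619 / (2815·95.7616) = 795.639 s⁻²
γ̇_max = sqrt(795.639) = 28.2071 s⁻¹
N_max = γ̇_max h / (πD) = 28.2071·0.00995/(π·0.1438) = 0.621258 rev/s → ×60 = 37.2755 rpm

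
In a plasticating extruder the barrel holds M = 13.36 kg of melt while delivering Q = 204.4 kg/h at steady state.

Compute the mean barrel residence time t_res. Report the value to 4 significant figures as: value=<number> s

value=235.3 s

Q_s = Q / 3600 = 204.4 / 3600 = 0.0567778 kg/s
t_res = M / Q_s = 13.36 / 0.0567778 = 235.303 s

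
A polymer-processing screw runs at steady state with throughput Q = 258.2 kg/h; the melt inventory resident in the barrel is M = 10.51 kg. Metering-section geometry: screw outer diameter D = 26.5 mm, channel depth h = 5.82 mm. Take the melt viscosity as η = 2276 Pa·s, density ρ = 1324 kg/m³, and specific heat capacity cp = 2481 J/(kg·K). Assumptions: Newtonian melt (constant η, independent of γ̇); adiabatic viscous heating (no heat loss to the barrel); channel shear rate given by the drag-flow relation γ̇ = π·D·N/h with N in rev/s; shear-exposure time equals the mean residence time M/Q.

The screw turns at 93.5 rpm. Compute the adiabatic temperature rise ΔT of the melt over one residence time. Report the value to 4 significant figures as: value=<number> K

value=50.45 K

Q_s = Q / 3600 = 258.2 / 3600 = 0.0717222 kg/s
Mean residence time: t_res = M/Q_s = 10.51 kg / 0.0717222 kg/s = 146.538 s
Geometry in metres: D = 26.5 mm → 0.0265 m, h = 5.82 mm → 0.00582 m; screw speed N = 93.5 rpm = 1.55833 rev/s
γ̇ = π·D·N / h = π · 0.0265 · 1.55833 / 0.00582 = 22.2912 s⁻¹
ΔT = η·γ̇²·t_res/(ρ·cp) = [2276 × 22.2912² × 146.538] / [1324 × 2481] = 50.4513 K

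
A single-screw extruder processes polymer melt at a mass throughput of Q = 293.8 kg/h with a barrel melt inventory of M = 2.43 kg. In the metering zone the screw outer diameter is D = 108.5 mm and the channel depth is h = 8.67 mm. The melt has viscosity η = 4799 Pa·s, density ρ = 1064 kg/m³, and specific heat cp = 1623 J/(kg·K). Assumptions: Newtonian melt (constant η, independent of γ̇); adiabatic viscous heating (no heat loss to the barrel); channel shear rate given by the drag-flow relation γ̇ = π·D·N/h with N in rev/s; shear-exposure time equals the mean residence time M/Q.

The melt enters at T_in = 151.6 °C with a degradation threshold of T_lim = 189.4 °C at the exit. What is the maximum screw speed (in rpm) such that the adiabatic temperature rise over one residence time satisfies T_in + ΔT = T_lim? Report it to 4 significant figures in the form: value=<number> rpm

value=32.62 rpm

Throughput in SI: Q_s = 293.8 kg/h ÷ 3600 s/h = 0.0816111 kg/s
t_res = M / Q_s = 2.43 ÷ 0.0816111 = 29.7754 s
Geometry in SI: D = 108.5 mm → 0.1085 m, h = 8.67 mm → 0.00867 m
ΔT_a = T_lim − T_in = 189.4 − 151.6 = 37.8 K
γ̇_max² = ΔT_a·ρ·cp / (η·t_res) = [37.8 × 1064 × 1623] / [4799 × 29.7754] = 456.819 s⁻²
γ̇_max = √456.819 = 21.3733 s⁻¹
N_max = γ̇_max h / (πD) = 21.3733·0.00867/(π·0.1085) = 0.54364 rev/s → ×60 = 32.6184 rpm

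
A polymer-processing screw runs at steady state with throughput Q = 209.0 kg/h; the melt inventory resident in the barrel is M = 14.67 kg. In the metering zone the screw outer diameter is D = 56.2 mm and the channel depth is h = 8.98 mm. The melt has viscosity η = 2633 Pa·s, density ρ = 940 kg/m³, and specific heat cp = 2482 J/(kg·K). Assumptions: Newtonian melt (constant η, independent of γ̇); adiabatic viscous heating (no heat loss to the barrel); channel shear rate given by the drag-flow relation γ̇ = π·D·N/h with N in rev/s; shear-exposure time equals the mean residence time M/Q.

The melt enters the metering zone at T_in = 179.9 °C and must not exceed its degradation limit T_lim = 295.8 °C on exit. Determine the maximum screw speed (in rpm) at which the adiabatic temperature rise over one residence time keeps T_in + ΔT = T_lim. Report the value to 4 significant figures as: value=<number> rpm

value=61.52 rpm

Q_s = Q / 3600 = 209.0 / 3600 = 0.0580556 kg/s
Mean residence time: t_res = M/Q_s = 14.67 kg / 0.0580556 kg/s = 252.689 s
Geometry in SI: D = 56.2 mm → 0.0562 m, h = 8.98 mm → 0.00898 m
ΔT_a = T_lim − T_in = 295.8 − 179.9 = 115.9 K
γ̇_max² = ΔT_a·ρ·cp/(η·t_res) = 115.9·940·2482/(2633·252.689) = 406.421 s⁻²
γ̇_max = sqrt(406.421) = 20.1599 s⁻¹
N_max = γ̇_max·h / (π·D) = 20.1599 · 0.00898 / (π · 0.0562) = 1.02536 rev/s = 61.5218 rpm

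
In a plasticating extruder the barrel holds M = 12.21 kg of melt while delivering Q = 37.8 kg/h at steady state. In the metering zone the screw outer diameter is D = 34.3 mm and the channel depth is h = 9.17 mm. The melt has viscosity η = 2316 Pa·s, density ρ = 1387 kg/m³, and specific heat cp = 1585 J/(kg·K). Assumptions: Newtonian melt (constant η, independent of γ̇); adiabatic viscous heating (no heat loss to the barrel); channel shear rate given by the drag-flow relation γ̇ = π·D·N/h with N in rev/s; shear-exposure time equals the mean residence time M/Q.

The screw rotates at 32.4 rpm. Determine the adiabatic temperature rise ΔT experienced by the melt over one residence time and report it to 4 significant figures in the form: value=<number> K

value=49.33 K

Convert throughput: Q = 37.8 kg/h = 37.8/3600 = 0.0105 kg/s
t_res = M / Q_s = 12.21 ÷ 0.0105 = 1162.86 s
Geometry in metres: D = 34.3 mm → 0.0343 m, h = 9.17 mm → 0.00917 m; screw speed N = 32.4 rpm = 0.54 rev/s
γ̇ = π·D·N / h = π · 0.0343 · 0.54 / 0.00917 = 6.34554 s⁻¹
Adiabatic rise: ΔT = η γ̇² t_res / (ρ cp) = 2316·(6.34554)²·1162.86 / (1387·1585) = 49.3283 K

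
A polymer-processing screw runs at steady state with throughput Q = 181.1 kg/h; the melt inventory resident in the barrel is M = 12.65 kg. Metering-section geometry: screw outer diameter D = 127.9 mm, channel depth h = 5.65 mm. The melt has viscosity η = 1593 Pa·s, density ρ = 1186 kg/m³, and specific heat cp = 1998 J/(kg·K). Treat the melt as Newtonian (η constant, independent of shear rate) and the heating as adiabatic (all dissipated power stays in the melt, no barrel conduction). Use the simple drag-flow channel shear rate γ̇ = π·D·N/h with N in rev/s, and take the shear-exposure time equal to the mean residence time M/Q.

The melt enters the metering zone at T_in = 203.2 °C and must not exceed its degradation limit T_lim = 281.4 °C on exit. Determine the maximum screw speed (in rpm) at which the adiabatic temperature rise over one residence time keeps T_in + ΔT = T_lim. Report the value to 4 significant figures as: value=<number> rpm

value=18.15 rpm

Throughput in SI: Q_s = 181.1 kg/h ÷ 3600 s/h = 0.0503056 kg/s
t_res = M / Q_s = 12.65 ÷ 0.0503056 = 251.463 s
Geometry in SI: D = 127.9 mm → 0.1279 m, h = 5.65 mm → 0.00565 m
ΔT_a = T_lim − T_in = 281.4 °C − 203.2 °C = 78.2 K
γ̇_max² = ΔT_a·ρ·cp/(η·t_res) = 78.2·1186·1998/(1593·251.463) = 462.59 s⁻²
γ̇_max = √462.59 = 21.5079 s⁻¹
N_max = γ̇_max·h / (π·D) = 21.5079 · 0.00565 / (π · 0.1279) = 0.302431 rev/s = 18.1459 rpm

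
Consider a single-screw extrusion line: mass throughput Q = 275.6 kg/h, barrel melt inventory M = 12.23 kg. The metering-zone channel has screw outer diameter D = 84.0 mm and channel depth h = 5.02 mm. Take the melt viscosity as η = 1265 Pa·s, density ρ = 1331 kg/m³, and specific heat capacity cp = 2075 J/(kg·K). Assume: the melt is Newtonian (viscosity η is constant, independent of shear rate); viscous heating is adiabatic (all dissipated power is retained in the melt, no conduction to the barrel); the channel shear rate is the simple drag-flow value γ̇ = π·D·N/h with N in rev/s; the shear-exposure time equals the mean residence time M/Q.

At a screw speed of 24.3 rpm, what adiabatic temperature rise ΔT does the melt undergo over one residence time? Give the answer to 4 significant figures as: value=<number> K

value=33.17 K

Throughput in SI: Q_s = 275.6 kg/h ÷ 3600 s/h = 0.0765556 kg/s
Mean residence time: t_res = M/Q_s = 12.23 kg / 0.0765556 kg/s = 159.753 s
Geometry in metres: D = 84.0 mm → 0.084 m, h = 5.02 mm → 0.00502 m; screw speed N = 24.3 rpm = 0.405 rev/s
γ̇ = π D N / h = (π)(0.084)(0.405) / 0.00502 = 21.2902 s⁻¹
ΔT = η·γ̇²·t_res/(ρ·cp) = [1265 × 21.2902² × 159.753] / [1331 × 2075] = 33.1669 K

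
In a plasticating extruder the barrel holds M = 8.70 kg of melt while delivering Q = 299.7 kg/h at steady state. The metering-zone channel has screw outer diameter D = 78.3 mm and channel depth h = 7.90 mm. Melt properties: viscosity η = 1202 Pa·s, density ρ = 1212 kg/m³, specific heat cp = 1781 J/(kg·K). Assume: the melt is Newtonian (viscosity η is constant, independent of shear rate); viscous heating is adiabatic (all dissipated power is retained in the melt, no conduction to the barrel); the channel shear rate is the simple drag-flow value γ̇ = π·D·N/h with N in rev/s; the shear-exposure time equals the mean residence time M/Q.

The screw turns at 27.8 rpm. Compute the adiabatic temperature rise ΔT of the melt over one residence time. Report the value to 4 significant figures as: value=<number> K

value=12.11 K

Throughput in SI: Q_s = 299.7 kg/h ÷ 3600 s/h = 0.08325 kg/s
Mean residence time: t_res = M/Q_s = 8.70 kg / 0.08325 kg/s = 104.505 s
Convert to SI: D = 0.0783 m, h = 0.0079 m, N = 27.8/60 = 0.463333 rev/s
γ̇ = π·D·N / h = π · 0.0783 · 0.463333 / 0.0079 = 14.4271 s⁻¹
Adiabatic rise: ΔT = η γ̇² t_res / (ρ cp) = 1202·(14.4271)²·104.505 / (1212·1781) = 12.1124 K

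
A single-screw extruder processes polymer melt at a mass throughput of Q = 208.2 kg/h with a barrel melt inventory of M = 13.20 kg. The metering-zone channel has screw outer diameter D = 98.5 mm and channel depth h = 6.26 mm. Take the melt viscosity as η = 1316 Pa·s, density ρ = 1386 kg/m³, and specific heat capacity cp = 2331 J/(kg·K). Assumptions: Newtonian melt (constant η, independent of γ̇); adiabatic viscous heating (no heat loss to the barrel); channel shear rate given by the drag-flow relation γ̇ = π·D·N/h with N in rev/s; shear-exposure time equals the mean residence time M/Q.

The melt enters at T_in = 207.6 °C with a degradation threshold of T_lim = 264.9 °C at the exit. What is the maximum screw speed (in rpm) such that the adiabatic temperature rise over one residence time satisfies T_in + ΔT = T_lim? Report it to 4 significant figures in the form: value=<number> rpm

Throughput in SI: Q_s = 208.2 kg/h ÷ 3600 s/h = 0.0578333 kg/s
t_res = M / Q_s = 13.20 / 0.0578333 = 228.242 s
D = 98.5 mm = 0.0985 m;  h = 6.26 mm = 0.00626 m
ΔT_a = T_lim − T_in = 264.9 °C − 207.6 °C = 57.3 K
γ̇_max² = ΔT_a·ρ·cp / (η·t_res) = [57.3 × 1386 × 2331] / [1316 × 228.242] = 616.323 s⁻²
γ̇_max = sqrt(616.323) = 24.8259 s⁻¹
Solve γ̇ = πDN/h for N: N_max = γ̇_max·h/(π·D) = 24.8259 × 0.00626 / (π × 0.0985) = 0.502218 rev/s = 30.1331 rpm

value=30.13 rpm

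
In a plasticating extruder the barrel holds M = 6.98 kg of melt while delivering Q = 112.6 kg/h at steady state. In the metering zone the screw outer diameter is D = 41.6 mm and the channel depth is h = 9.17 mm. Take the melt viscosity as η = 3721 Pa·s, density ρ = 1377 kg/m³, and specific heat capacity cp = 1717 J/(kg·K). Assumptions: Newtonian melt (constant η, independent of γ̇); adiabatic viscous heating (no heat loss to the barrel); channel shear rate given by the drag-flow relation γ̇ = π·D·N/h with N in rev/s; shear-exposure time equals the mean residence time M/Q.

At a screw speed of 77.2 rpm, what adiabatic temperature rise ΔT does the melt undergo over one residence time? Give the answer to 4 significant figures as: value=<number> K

value=118.1 K

Q_s = Q / 3600 = 112.6 / 3600 = 0.0312778 kg/s
t_res = M / Q_s = 6.98 / 0.0312778 = 223.162 s
D = 41.6 mm = 0.0416 m;  h = 9.17 mm = 0.00917 m;  N = 77.2 rpm / 60 = 1.28667 rev/s
γ̇ = π·D·N / h = π · 0.0416 · 1.28667 / 0.00917 = 18.3375 s⁻¹
Adiabatic rise: ΔT = η γ̇² t_res / (ρ cp) = 3721·(18.3375)²·223.162 / (1377·1717) = 118.101 K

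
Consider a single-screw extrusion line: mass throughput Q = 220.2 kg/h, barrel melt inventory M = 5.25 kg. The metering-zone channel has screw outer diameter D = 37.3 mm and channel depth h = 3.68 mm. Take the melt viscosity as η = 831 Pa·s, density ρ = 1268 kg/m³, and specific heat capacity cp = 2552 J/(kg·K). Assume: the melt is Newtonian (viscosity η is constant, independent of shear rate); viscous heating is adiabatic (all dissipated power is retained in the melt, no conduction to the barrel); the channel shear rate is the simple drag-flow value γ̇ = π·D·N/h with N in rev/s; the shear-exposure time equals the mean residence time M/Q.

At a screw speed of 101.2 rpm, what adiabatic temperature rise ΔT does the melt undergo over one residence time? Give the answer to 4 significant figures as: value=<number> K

value=63.58 K

Q_s = Q / 3600 = 220.2 / 3600 = 0.0611667 kg/s
t_res = M / Q_s = 5.25 ÷ 0.0611667 = 85.8311 s
Convert to SI: D = 0.0373 m, h = 0.00368 m, N = 101.2/60 = 1.68667 rev/s
γ̇ = π D N / h = (π)(0.0373)(1.68667) / 0.00368 = 53.7081 s⁻¹
Adiabatic rise: ΔT = η γ̇² t_res / (ρ cp) = 831·(53.7081)²·85.8311 / (1268·2552) = 63.5808 K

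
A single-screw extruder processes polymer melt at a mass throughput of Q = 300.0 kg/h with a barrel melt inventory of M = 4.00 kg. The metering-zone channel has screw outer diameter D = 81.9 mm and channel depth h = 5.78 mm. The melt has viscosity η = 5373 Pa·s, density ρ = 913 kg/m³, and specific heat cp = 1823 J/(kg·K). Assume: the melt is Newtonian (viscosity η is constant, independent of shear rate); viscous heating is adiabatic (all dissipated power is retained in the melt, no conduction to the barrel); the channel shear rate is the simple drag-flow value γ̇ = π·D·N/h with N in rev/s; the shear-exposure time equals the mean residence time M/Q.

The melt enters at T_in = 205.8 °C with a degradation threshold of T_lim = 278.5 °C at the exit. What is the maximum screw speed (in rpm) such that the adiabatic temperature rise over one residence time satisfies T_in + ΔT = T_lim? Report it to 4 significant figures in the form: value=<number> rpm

value=29.20 rpm

Throughput in SI: Q_s = 300.0 kg/h ÷ 3600 s/h = 0.0833333 kg/s
Mean residence time: t_res = M/Q_s = 4.00 kg / 0.0833333 kg/s = 48 s
D = 81.9 mm = 0.0819 m;  h = 5.78 mm = 0.00578 m
Allowable rise: ΔT_a = T_lim − T_in = 278.5 − 205.8 = 72.7 K
γ̇_max² = ΔT_a·ρ·cp / (η·t_res) = [72.7 × 913 × 1823] / [5373 × 48] = 469.174 s⁻²
γ̇_max = sqrt(469.174) = 21.6604 s⁻¹
N_max = γ̇_max h / (πD) = 21.6604·0.00578/(π·0.0819) = 0.486588 rev/s → ×60 = 29.1953 rpm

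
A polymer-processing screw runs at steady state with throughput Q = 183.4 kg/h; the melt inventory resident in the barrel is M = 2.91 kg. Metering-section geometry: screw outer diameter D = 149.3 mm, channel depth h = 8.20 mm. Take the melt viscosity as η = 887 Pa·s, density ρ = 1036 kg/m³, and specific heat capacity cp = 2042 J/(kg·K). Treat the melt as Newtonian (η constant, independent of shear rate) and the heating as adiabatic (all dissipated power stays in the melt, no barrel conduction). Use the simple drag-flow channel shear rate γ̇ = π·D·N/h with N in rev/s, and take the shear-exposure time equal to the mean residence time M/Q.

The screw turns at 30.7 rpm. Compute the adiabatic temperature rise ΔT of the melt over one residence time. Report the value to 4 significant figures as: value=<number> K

value=20.51 K

Convert throughput: Q = 183.4 kg/h = 183.4/3600 = 0.0509444 kg/s
Mean residence time: t_res = M/Q_s = 2.91 kg / 0.0509444 kg/s = 57.121 s
Geometry in metres: D = 149.3 mm → 0.1493 m, h = 8.20 mm → 0.0082 m; screw speed N = 30.7 rpm = 0.511667 rev/s
Shear rate: γ̇ = πDN/h = π·0.1493·0.511667/0.0082 = 29.2673 s⁻¹
Adiabatic rise: ΔT = η γ̇² t_res / (ρ cp) = 887·(29.2673)²·57.121 / (1036·2042) = 20.5149 K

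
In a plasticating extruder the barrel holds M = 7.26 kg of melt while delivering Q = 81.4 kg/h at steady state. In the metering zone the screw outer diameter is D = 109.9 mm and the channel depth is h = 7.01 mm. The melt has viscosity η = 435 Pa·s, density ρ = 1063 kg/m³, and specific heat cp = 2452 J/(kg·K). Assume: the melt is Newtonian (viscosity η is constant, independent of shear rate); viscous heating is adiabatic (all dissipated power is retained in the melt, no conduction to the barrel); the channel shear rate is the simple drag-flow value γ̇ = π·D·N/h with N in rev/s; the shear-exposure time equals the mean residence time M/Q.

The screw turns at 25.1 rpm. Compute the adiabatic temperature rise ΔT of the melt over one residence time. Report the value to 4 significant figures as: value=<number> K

value=22.75 K

Q_s = Q / 3600 = 81.4 / 3600 = 0.0226111 kg/s
Mean residence time: t_res = M/Q_s = 7.26 kg / 0.0226111 kg/s = 321.081 s
Geometry in metres: D = 109.9 mm → 0.1099 m, h = 7.01 mm → 0.00701 m; screw speed N = 25.1 rpm = 0.418333 rev/s
γ̇ = π·D·N / h = π · 0.1099 · 0.418333 / 0.00701 = 20.604 s⁻¹
ΔT = η·γ̇²·t_res / (ρ·cp) = 435 · (20.604)² · 321.081 / (1063 · 2452) = 22.7486 K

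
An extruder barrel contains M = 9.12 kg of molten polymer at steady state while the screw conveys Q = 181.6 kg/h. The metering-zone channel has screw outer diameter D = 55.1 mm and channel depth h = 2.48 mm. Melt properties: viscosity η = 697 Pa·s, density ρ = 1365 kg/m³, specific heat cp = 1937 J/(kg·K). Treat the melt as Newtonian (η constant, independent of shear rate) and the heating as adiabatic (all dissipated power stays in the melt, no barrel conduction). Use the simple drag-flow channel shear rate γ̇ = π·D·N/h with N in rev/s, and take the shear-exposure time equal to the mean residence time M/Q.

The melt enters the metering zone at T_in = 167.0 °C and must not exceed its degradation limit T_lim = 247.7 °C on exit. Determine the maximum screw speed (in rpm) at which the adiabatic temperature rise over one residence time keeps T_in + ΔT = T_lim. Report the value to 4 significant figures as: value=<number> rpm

value=35.37 rpm

Q_s = Q / 3600 = 181.6 / 3600 = 0.0504444 kg/s
Mean residence time: t_res = M/Q_s = 9.12 kg / 0.0504444 kg/s = 180.793 s
Geometry in SI: D = 55.1 mm → 0.0551 m, h = 2.48 mm → 0.00248 m
Allowable rise: ΔT_a = T_lim − T_in = 247.7 − 167.0 = 80.7 K
γ̇_max² = ΔT_a·ρ·cp/(η·t_res) = 80.7·1365·1937/(697·180.793) = 1693.25 s⁻²
γ̇_max = √1693.25 = 41.1491 s⁻¹
N_max = γ̇_max h / (πD) = 41.1491·0.00248/(π·0.0551) = 0.589537 rev/s → ×60 = 35.3722 rpm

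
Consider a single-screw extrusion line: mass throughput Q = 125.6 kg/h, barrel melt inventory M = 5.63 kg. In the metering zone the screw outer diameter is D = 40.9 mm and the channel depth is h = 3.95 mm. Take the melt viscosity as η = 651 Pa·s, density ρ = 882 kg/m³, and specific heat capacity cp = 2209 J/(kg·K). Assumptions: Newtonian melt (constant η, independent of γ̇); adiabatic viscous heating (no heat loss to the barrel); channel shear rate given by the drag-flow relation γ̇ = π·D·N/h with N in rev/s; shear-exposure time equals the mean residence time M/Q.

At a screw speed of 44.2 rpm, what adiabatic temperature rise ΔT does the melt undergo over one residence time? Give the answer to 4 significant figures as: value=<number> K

Convert throughput: Q = 125.6 kg/h = 125.6/3600 = 0.0348889 kg/s
t_res = M / Q_s = 5.63 / 0.0348889 = 161.369 s
Convert to SI: D = 0.0409 m, h = 0.00395 m, N = 44.2/60 = 0.736667 rev/s
γ̇ = π·D·N / h = π · 0.0409 · 0.736667 / 0.00395 = 23.9633 s⁻¹
Adiabatic rise: ΔT = η γ̇² t_res / (ρ cp) = 651·(23.9633)²·161.369 / (882·2209) = 30.9622 K

value=30.96 K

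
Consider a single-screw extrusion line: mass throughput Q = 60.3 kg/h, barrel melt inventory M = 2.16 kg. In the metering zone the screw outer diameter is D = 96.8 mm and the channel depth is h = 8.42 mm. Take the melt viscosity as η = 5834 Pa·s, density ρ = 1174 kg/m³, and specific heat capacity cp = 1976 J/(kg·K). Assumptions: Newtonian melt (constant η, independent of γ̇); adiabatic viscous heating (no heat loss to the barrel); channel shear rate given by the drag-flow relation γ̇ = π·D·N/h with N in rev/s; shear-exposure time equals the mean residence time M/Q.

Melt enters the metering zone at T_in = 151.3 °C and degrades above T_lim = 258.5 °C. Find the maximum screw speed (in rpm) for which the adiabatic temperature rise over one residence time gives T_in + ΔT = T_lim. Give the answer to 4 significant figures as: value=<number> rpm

value=30.20 rpm

Convert throughput: Q = 60.3 kg/h = 60.3/3600 = 0.01675 kg/s
t_res = M / Q_s = 2.16 / 0.01675 = 128.955 s
Convert to metres: D = 0.0968 m, h = 0.00842 m
Allowable rise: ΔT_a = T_lim − T_in = 258.5 − 151.3 = 107.2 K
Invert ΔT = ηγ̇²t_res/(ρcp) for γ̇: γ̇_max² = ΔT_a ρ cp / (η t_res) = 107.2·1174·1976 / (5834·128.955) = 330.556 s⁻²
Take the square root: γ̇_max = √(330.556) = 18.1812 s⁻¹
Solve γ̇ = πDN/h for N: N_max = γ̇_max·h/(π·D) = 18.1812 × 0.00842 / (π × 0.0968) = 0.503395 rev/s = 30.2037 rpm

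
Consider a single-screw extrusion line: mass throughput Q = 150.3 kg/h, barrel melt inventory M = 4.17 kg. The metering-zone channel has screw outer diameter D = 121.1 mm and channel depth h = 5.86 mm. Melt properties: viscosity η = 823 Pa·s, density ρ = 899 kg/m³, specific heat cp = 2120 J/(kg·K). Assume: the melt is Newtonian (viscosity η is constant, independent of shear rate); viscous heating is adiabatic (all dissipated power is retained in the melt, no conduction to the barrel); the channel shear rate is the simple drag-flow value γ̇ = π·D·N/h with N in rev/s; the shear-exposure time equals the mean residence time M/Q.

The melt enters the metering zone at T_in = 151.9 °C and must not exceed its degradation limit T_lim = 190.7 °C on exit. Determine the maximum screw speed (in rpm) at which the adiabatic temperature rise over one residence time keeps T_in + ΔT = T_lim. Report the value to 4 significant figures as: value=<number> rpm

value=27.72 rpm

Throughput in SI: Q_s = 150.3 kg/h ÷ 3600 s/h = 0.04175 kg/s
t_res = M / Q_s = 4.17 ÷ 0.04175 = 99.8802 s
Convert to metres: D = 0.1211 m, h = 0.00586 m
ΔT_a = T_lim − T_in = 190.7 °C − 151.9 °C = 38.8 K
γ̇_max² = ΔT_a·ρ·cp/(η·t_res) = 38.8·899·2120/(823·99.8802) = 899.597 s⁻²
Take the square root: γ̇_max = √(899.597) = 29.9933 s⁻¹
Solve γ̇ = πDN/h for N: N_max = γ̇_max·h/(π·D) = 29.9933 × 0.00586 / (π × 0.1211) = 0.461985 rev/s = 27.7191 rpm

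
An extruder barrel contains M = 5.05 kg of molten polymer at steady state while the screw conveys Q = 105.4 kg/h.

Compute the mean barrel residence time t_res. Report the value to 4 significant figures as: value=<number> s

Q_s = Q / 3600 = 105.4 / 3600 = 0.0292778 kg/s
t_res = M / Q_s = 5.05 / 0.0292778 = 172.486 s

value=172.5 s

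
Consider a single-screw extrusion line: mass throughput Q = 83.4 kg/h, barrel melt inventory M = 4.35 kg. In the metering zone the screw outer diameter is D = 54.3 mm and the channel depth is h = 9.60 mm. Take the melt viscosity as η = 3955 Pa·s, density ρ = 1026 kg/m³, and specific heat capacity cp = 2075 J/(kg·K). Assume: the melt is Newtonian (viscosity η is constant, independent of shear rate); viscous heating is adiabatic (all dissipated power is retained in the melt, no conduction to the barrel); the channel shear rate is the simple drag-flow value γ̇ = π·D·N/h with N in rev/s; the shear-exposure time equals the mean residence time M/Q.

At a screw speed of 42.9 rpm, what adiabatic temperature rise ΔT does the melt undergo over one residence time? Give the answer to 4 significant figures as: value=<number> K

Convert throughput: Q = 83.4 kg/h = 83.4/3600 = 0.0231667 kg/s
Mean residence time: t_res = M/Q_s = 4.35 kg / 0.0231667 kg/s = 187.77 s
Geometry in metres: D = 54.3 mm → 0.0543 m, h = 9.60 mm → 0.0096 m; screw speed N = 42.9 rpm = 0.715 rev/s
γ̇ = π·D·N / h = π · 0.0543 · 0.715 / 0.0096 = 12.7053 s⁻¹
ΔT = η·γ̇²·t_res / (ρ·cp) = 3955 · (12.7053)² · 187.77 / (1026 · 2075) = 56.3087 K

value=56.31 K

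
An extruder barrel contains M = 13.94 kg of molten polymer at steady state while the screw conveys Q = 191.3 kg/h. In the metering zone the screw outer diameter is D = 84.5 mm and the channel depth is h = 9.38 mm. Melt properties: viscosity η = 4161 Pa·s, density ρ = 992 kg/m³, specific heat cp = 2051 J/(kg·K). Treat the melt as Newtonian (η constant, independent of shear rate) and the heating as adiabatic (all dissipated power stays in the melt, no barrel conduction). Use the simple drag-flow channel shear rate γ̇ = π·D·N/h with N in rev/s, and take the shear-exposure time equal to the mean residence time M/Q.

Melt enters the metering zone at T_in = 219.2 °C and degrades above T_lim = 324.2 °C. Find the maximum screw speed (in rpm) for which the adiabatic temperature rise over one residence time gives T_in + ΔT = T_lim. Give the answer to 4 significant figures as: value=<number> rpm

value=29.66 rpm

Q_s = Q / 3600 = 191.3 / 3600 = 0.0531389 kg/s
Mean residence time: t_res = M/Q_s = 13.94 kg / 0.0531389 kg/s = 262.331 s
Convert to metres: D = 0.0845 m, h = 0.00938 m
Allowable rise: ΔT_a = T_lim − T_in = 324.2 − 219.2 = 105 K
Invert ΔT = ηγ̇²t_res/(ρcp) for γ̇: γ̇_max² = ΔT_a ρ cp / (η t_res) = 105·992·2051 / (4161·262.331) = 195.713 s⁻²
Take the square root: γ̇_max = √(195.713) = 13.9897 s⁻¹
N_max = γ̇_max h / (πD) = 13.9897·0.00938/(π·0.0845) = 0.494317 rev/s → ×60 = 29.659 rpm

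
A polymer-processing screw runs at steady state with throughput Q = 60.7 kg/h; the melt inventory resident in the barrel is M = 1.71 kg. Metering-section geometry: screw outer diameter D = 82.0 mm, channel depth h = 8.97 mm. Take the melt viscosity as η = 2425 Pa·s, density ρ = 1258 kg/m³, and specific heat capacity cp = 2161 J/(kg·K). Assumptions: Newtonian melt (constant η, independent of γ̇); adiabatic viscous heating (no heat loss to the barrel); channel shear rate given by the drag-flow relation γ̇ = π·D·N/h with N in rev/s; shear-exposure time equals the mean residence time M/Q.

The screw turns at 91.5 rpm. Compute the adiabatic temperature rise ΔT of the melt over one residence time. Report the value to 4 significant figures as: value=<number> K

Throughput in SI: Q_s = 60.7 kg/h ÷ 3600 s/h = 0.0168611 kg/s
Mean residence time: t_res = M/Q_s = 1.71 kg / 0.0168611 kg/s = 101.417 s
Convert to SI: D = 0.082 m, h = 0.00897 m, N = 91.5/60 = 1.525 rev/s
Shear rate: γ̇ = πDN/h = π·0.082·1.525/0.00897 = 43.7967 s⁻¹
ΔT = η·γ̇²·t_res/(ρ·cp) = [2425 × 43.7967² × 101.417] / [1258 × 2161] = 173.528 K

value=173.5 K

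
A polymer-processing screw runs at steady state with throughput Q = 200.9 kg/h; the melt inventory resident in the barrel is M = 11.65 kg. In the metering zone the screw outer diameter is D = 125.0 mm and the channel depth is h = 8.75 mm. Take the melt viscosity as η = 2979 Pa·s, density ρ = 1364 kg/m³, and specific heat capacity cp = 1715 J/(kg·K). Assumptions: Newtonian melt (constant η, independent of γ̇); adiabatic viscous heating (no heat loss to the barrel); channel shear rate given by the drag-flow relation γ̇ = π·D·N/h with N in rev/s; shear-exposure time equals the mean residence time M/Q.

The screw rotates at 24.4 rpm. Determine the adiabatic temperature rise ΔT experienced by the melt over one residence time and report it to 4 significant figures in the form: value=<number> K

Convert throughput: Q = 200.9 kg/h = 200.9/3600 = 0.0558056 kg/s
t_res = M / Q_s = 11.65 / 0.0558056 = 208.761 s
Geometry in metres: D = 125.0 mm → 0.125 m, h = 8.75 mm → 0.00875 m; screw speed N = 24.4 rpm = 0.406667 rev/s
Shear rate: γ̇ = πDN/h = π·0.125·0.406667/0.00875 = 18.2512 s⁻¹
ΔT = η·γ̇²·t_res/(ρ·cp) = [2979 × 18.2512² × 208.761] / [1364 × 1715] = 88.5567 K

value=88.56 K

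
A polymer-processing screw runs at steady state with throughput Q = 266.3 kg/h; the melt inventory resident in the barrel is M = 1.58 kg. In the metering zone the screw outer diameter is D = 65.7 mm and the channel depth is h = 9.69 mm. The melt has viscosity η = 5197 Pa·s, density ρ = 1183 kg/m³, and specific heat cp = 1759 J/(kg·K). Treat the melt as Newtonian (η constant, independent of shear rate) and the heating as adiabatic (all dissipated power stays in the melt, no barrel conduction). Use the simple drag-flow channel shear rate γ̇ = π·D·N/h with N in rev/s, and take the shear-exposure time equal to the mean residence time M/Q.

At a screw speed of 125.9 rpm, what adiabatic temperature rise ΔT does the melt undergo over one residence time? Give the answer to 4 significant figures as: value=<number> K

value=106.6 K

Throughput in SI: Q_s = 266.3 kg/h ÷ 3600 s/h = 0.0739722 kg/s
t_res = M / Q_s = 1.58 ÷ 0.0739722 = 21.3594 s
Geometry in metres: D = 65.7 mm → 0.0657 m, h = 9.69 mm → 0.00969 m; screw speed N = 125.9 rpm = 2.09833 rev/s
γ̇ = π·D·N / h = π · 0.0657 · 2.09833 / 0.00969 = 44.6957 s⁻¹
ΔT = η·γ̇²·t_res/(ρ·cp) = [5197 × 44.6957² × 21.3594] / [1183 × 1759] = 106.567 K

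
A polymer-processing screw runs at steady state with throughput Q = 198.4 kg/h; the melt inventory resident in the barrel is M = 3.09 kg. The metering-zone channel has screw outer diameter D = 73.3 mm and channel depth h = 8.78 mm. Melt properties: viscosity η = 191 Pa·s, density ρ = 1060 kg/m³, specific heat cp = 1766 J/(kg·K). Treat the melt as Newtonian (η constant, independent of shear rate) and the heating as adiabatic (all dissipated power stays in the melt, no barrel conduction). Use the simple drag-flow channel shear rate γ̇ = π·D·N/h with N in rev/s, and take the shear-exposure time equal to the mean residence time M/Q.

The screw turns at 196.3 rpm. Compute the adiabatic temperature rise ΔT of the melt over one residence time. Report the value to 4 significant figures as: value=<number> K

value=42.12 K

Q_s = Q / 3600 = 198.4 / 3600 = 0.0551111 kg/s
t_res = M / Q_s = 3.09 / 0.0551111 = 56.0685 s
Geometry in metres: D = 73.3 mm → 0.0733 m, h = 8.78 mm → 0.00878 m; screw speed N = 196.3 rpm = 3.27167 rev/s
γ̇ = π D N / h = (π)(0.0733)(3.27167) / 0.00878 = 85.8081 s⁻¹
Adiabatic rise: ΔT = η γ̇² t_res / (ρ cp) = 191·(85.8081)²·56.0685 / (1060·1766) = 42.1224 K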